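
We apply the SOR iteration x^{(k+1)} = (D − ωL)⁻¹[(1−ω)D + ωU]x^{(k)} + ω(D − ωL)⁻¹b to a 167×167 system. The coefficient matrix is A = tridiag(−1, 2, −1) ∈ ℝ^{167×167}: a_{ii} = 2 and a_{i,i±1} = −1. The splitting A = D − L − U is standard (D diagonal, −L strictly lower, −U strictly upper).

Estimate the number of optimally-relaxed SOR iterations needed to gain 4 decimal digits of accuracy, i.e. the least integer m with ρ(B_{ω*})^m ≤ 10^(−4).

[ρ_J] n=167: ρ(B_J) = cos(π/(n+1)) = cos(π/168) = 0.9998252.
√(1−ρ_J²) = |sin(π/168)| = 0.0186989
ω* = 2 / (1 + 0.0186989) = 2 / 1.0186989 ≈ 1.9632887.
ρ_SOR = ω* − 1 ≈ 0.9632887.
Need (0.9632887)^m ≤ 10^(−4): m ≥ 4·ln10/|ln 0.9632887| = 9.21034/0.0374021 = 246.252 ⇒ m = 247.

m = 247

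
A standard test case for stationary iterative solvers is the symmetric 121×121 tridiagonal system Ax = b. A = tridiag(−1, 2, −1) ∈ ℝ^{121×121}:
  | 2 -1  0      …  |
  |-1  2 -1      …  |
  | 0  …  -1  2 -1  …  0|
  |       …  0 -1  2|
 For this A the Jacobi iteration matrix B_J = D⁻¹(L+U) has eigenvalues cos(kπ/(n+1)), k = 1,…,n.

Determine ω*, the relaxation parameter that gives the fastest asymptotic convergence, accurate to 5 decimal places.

[ρ_J] n=121: ρ(B_J) = cos(π/(n+1)) = cos(π/122) = 0.99967.
√(1−ρ_J²) = |sin(π/122)| = 0.025748
ω* = 2/(1+0.025748) = 1.94980
and ρ(B_{ω*}) = 1.94980 − 1 = 0.94980.

ω* = 1.94980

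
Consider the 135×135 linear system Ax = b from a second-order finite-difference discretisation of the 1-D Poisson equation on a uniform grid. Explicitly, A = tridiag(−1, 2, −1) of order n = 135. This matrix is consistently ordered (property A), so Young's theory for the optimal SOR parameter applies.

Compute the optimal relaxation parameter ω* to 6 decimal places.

spectrum of D⁻¹(L+U) = {cos(kπ/136) : 1≤k≤135}; ρ_J = cos(π/136) = 0.999733.
√(1 − cos²(π/136)) = sin(π/136) ≈ 0.0230979.
ω* = 2/(1+0.0230979) = 1.954847
ρ_SOR = ω* − 1 ≈ 0.954847.

ω* = 1.954847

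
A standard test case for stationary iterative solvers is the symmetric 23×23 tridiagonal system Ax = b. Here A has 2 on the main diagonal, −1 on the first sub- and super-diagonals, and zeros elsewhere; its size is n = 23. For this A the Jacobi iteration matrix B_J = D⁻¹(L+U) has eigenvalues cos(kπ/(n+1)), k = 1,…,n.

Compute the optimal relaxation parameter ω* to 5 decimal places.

ω* = 1.76909

spectrum of D⁻¹(L+U) = {cos(kπ/24) : 1≤k≤23}; ρ_J = cos(π/24) = 0.99144.
√(1 − cos²(π/24)) = sin(π/24) ≈ 0.130526.
ω* = 2/(1+0.130526) = 1.76909
and ρ(B_{ω*}) = 1.76909 − 1 = 0.76909.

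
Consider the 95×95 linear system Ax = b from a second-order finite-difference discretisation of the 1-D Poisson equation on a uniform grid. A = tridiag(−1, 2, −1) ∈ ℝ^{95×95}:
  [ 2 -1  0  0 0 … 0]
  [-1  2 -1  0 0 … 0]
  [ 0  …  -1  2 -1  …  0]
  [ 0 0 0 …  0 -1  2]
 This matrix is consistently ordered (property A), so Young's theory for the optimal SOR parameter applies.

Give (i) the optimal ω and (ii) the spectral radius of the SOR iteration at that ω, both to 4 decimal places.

ω* = 1.9366, ρ_SOR = 0.9366

n=95: λ(B_J) = 1 − λ(A)/2 = cos(kπ/96); k=1 gives ρ_J = 0.9995.
root = sin(π/96) = 0.03272  (since 1−cos² = sin²).
ω* = 2 / (1 + 0.03272) = 2 / 1.03272 ≈ 1.9366.
[ρ_SOR] ω* − 1 = 0.9366.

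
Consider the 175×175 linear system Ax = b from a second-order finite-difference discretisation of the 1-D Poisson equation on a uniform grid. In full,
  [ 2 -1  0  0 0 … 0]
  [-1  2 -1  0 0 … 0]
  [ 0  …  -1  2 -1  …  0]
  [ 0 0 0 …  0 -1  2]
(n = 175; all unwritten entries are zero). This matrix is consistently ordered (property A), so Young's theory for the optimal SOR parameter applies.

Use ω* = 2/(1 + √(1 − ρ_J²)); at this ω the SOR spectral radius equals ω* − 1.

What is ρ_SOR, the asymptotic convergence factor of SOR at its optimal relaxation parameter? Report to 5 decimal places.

[ρ_J] n=175: ρ(B_J) = cos(π/(n+1)) = cos(π/176) = 0.99984.
√(1 − cos²(π/176)) = sin(π/176) ≈ 0.017849.
Young: ω* = 2/(1+√(1−ρ_J²)) = 2/(1+0.017849) = 2/1.017849 = 1.96493.
At ω = 1.96493 every |λ(B_ω)| = ω−1, so ρ_SOR = 0.96493.

ρ_SOR = 0.96493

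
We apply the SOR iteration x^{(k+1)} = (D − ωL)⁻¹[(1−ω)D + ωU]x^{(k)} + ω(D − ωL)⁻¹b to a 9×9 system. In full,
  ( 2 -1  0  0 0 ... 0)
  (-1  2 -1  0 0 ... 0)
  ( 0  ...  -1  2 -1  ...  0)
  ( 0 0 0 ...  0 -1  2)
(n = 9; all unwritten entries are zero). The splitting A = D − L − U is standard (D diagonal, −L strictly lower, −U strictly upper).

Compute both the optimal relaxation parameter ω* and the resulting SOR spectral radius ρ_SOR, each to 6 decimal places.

[ρ_J] n=9: ρ(B_J) = cos(π/(n+1)) = cos(π/10) = 0.951057.
√(1 − cos²(π/10)) = sin(π/10) ≈ 0.3090170.
ω* = 2 / (1 + 0.3090170) = 2 / 1.3090170 ≈ 1.527864.
Hence ρ(B_{ω*}) = 1.527864 − 1 = 0.527864.

ω* = 1.527864, ρ_SOR = 0.527864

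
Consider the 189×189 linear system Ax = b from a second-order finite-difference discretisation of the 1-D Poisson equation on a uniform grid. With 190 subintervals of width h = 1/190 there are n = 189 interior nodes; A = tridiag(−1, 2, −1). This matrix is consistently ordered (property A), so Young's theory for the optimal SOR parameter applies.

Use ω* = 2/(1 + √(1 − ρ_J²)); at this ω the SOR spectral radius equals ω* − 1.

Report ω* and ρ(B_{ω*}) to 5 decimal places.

[ρ_J] n=189: ρ(B_J) = cos(π/(n+1)) = cos(π/190) = 0.99986.
√(1−ρ_J²) simplifies to sin(π/190) = 0.016534.
ω* = 2/(1 + 0.016534) = 2/1.016534 = 1.96747.
ρ(B_{ω*}) = ω*−1 = 0.96747

ω* = 1.96747, ρ_SOR = 0.96747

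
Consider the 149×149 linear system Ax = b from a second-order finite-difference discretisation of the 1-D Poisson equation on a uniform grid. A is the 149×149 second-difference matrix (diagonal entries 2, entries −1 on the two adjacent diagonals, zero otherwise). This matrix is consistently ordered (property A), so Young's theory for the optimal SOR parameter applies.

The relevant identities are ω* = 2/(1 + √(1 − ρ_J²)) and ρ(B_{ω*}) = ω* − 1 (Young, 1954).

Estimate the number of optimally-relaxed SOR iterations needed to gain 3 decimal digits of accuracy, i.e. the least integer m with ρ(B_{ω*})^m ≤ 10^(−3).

m = 165

ρ_J = max_k |cos(kπ/150)| = cos(π/150) = 0.9997807
√(1−ρ_J²) = |sin(π/150)| = 0.0209424
So ω* = 2/1.0209424 = 1.9589744 (Young).
ρ(B_{ω*}) = ω*−1 = 0.9589744
For 3 digits: m = 3·ln10 / (−ln 0.9589744) = 6.90776/0.0418909 = 164.899; round up → m = 165.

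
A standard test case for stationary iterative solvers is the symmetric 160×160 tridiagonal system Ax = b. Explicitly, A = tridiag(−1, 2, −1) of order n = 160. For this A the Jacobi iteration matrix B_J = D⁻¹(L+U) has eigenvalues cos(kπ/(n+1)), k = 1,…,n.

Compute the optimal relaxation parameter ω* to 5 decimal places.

B_J for the 160×160 system has eigenvalues cos(kπ/161); ρ_J = cos(π/161) = 0.99981.
√(1−ρ_J²) simplifies to sin(π/161) = 0.019512.
ω* = 2/(1 + 0.019512) = 2/1.019512 = 1.96172.
[ρ_SOR] ω* − 1 = 0.96172.

ω* = 1.96172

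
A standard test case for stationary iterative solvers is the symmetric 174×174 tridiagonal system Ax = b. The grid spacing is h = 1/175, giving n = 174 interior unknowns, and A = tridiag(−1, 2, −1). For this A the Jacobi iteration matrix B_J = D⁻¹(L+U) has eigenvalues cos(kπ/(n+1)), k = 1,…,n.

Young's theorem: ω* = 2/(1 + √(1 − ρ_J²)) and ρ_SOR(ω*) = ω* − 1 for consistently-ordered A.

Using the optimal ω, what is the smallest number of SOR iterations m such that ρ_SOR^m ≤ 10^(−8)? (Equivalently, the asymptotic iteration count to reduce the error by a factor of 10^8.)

m = 514

With n=174, ρ(Jacobi) = cos(π/175) = 0.9998389.
1 − cos²(π/175) = sin²(π/175) ⇒ √(1−ρ_J²) = sin(π/175) = 0.0179510.
Young: ω* = 2/(1+√(1−ρ_J²)) = 2/(1+0.0179510) = 2/1.0179510 = 1.9647311.
and ρ(B_{ω*}) = 1.9647311 − 1 = 0.9647311.
For 8 digits: m = 8·ln10 / (−ln 0.9647311) = 18.4207/0.0359059 = 513.027; round up → m = 514.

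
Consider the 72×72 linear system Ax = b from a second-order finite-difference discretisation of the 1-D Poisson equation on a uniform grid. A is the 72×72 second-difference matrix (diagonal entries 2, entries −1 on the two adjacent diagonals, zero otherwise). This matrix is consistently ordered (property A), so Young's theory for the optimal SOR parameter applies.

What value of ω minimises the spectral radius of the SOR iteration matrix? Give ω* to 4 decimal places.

ρ_J = max_k |cos(kπ/73)| = cos(π/73) = 0.9991
root = sin(π/73) = 0.04302  (since 1−cos² = sin²).
So ω* = 2/1.04302 = 1.9175 (Young).
At ω = 1.9175 every |λ(B_ω)| = ω−1, so ρ_SOR = 0.9175.

ω* = 1.9175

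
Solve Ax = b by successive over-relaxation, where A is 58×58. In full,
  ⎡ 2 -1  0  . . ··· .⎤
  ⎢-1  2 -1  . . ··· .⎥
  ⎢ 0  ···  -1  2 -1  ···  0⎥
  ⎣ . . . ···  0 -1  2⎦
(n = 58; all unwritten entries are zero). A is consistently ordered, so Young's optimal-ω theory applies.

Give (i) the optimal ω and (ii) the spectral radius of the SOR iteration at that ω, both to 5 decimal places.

½·tridiag(1,0,1) at n=58: λ_k = cos(kπ/59); max |λ| at k=1 ⇒ ρ_J = cos(π/59) ≈ 0.99858.
√(1−ρ_J²) = |sin(π/59)| = 0.053222
ω* = 2 / (1 + 0.053222) = 2 / 1.053222 ≈ 1.89893.
ρ_SOR = ω* − 1 ≈ 0.89893.

ω* = 1.89893, ρ_SOR = 0.89893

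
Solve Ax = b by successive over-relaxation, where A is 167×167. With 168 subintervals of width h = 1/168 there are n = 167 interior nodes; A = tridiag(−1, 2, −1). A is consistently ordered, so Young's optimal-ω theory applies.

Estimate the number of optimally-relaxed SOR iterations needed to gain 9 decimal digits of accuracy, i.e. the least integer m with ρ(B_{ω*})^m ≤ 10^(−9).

m = 555

spectrum of D⁻¹(L+U) = {cos(kπ/168) : 1≤k≤167}; ρ_J = cos(π/168) = 0.9998252.
1 − cos²(π/168) = sin²(π/168) ⇒ √(1−ρ_J²) = sin(π/168) = 0.0186989.
So ω* = 2/1.0186989 = 1.9632887 (Young).
ρ_SOR = ω* − 1 = 1.9632887 − 1 = 0.9632887.
(0.9632887)^m ≤ 10^{−9}  ⇒  m·ln(0.9632887) ≤ −9·ln10  ⇒  m ≥ 554.068  ⇒  m = 555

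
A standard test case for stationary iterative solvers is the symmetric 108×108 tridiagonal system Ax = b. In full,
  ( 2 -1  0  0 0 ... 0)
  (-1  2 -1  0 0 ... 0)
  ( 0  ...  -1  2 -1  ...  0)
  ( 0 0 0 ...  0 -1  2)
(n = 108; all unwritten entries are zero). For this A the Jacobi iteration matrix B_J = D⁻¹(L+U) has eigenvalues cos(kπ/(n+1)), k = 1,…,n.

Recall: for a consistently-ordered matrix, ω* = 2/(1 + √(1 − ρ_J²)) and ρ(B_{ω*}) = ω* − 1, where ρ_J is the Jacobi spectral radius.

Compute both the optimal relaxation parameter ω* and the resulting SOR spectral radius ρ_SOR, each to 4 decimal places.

With n=108, ρ(Jacobi) = cos(π/109) = 0.9996.
√(1−ρ_J²) = |sin(π/109)| = 0.02882
Then 2/(1+√(1−ρ_J²)) = 2/(1+0.02882); ω* = 2/1.02882 = 1.9440.
ρ_SOR = ω* − 1 ≈ 0.9440.

ω* = 1.9440, ρ_SOR = 0.9440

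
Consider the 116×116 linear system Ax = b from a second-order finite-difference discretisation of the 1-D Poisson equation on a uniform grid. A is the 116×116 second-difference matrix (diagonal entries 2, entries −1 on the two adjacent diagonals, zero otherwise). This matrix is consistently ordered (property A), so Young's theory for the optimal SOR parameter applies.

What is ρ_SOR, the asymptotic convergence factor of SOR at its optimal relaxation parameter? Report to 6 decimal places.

ρ_J = max_k |cos(kπ/117)| = cos(π/117) = 0.999640
√(1−ρ_J²) = |sin(π/117)| = 0.0268480
So ω* = 2/1.0268480 = 1.947708 (Young).
and ρ(B_{ω*}) = 1.947708 − 1 = 0.947708.

ρ_SOR = 0.947708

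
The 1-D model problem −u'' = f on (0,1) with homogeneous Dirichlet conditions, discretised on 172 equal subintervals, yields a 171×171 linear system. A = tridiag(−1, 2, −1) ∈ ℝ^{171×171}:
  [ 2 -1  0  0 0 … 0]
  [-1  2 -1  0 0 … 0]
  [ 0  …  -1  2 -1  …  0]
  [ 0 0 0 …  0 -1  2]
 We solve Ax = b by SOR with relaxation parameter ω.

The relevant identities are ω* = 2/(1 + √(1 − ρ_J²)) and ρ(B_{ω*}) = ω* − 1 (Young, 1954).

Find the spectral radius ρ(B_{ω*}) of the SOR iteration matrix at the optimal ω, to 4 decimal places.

ρ_SOR = 0.9641

[ρ_J] n=171: ρ(B_J) = cos(π/(n+1)) = cos(π/172) = 0.9998.
root = sin(π/172) = 0.01826  (since 1−cos² = sin²).
So ω* = 2/1.01826 = 1.9641 (Young).
ρ_SOR = ω* − 1 = 1.9641 − 1 = 0.9641.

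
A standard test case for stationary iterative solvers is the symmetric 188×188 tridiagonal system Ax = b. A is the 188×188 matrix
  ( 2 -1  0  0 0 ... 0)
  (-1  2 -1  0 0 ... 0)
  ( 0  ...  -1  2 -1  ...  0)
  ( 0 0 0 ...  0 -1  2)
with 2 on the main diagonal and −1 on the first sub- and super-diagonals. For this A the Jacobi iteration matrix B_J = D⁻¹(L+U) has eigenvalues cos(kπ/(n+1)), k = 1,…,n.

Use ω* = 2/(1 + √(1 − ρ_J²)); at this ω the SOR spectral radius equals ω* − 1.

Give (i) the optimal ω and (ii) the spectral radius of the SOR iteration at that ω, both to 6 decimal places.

ω* = 1.967301, ρ_SOR = 0.967301

B_J for the 188×188 system has eigenvalues cos(kπ/189); ρ_J = cos(π/189) = 0.999862.
√(1−ρ_J²) simplifies to sin(π/189) = 0.0166214.
ω* = 2/(1+0.0166214) = 1.967301
and ρ(B_{ω*}) = 1.967301 − 1 = 0.967301.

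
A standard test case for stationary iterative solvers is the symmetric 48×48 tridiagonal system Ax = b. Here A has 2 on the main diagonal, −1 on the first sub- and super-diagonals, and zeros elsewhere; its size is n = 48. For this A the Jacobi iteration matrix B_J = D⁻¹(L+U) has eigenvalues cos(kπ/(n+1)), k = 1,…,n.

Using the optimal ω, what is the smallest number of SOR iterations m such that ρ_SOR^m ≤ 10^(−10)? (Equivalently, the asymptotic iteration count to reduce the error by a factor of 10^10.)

m = 180

With n=48, ρ(Jacobi) = cos(π/49) = 0.9979454.
root = sin(π/49) = 0.0640702  (since 1−cos² = sin²).
Young: ω* = 2/(1+√(1−ρ_J²)) = 2/(1+0.0640702) = 2/1.0640702 = 1.8795752.
and ρ(B_{ω*}) = 1.8795752 − 1 = 0.8795752.
ρ_SOR^m ≤ 10^(−10) ⇔ m ≥ 10·ln10/(−ln 0.8795752) = 23.0259/0.128316 = 179.447; m = ⌈179.447⌉ = 180.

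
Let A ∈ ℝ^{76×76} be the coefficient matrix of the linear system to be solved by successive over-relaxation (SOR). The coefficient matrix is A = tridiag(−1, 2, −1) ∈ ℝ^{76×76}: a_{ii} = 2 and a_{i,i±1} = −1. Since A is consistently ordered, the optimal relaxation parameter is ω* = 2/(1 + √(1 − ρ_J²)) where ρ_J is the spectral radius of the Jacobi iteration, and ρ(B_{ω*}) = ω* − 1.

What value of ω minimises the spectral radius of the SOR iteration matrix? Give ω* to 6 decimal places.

ρ_J = max_k |cos(kπ/77)| = cos(π/77) = 0.999168
√(1 − cos²(π/77)) = sin(π/77) ≈ 0.0407886.
ω* = 2 / (1 + 0.0407886) = 2 / 1.0407886 ≈ 1.921620.
ρ(B_{ω*}) = ω*−1 = 0.921620

ω* = 1.921620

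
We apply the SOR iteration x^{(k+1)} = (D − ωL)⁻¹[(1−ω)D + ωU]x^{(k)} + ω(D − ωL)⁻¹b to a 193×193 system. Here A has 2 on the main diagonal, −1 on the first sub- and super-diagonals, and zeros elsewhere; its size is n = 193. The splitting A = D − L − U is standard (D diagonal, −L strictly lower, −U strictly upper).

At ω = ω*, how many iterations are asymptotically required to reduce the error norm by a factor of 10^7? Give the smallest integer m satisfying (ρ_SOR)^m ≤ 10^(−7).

m = 498

B_J for the 193×193 system has eigenvalues cos(kπ/194); ρ_J = cos(π/194) = 0.9998689.
root = sin(π/194) = 0.0161931  (since 1−cos² = sin²).
Young: ω* = 2/(1+√(1−ρ_J²)) = 2/(1+0.0161931) = 2/1.0161931 = 1.9681299.
ρ_SOR = ω* − 1 = 1.9681299 − 1 = 0.9681299.
(0.9681299)^m ≤ 10^{−7}  ⇒  m·ln(0.9681299) ≤ −7·ln10  ⇒  m ≥ 497.641  ⇒  m = 498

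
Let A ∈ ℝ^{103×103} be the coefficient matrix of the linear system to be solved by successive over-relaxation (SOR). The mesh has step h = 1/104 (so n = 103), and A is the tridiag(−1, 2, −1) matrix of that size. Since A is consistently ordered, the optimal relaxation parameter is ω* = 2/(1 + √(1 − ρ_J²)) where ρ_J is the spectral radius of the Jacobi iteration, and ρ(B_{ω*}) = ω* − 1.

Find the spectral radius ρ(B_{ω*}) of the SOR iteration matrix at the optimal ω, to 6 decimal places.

n=103: λ(B_J) = 1 − λ(A)/2 = cos(kπ/104); k=1 gives ρ_J = 0.999544.
root = sin(π/104) = 0.0302030  (since 1−cos² = sin²).
So ω* = 2/1.0302030 = 1.941365 (Young).
Hence ρ(B_{ω*}) = 1.941365 − 1 = 0.941365.

ρ_SOR = 0.941365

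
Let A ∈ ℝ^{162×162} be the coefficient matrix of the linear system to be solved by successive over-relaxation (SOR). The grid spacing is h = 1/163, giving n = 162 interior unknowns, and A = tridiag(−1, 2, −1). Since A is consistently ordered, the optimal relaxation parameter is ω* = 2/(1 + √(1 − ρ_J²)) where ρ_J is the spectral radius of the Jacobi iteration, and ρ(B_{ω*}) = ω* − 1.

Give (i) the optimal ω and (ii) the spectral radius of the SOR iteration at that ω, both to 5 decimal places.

ω* = 1.96218, ρ_SOR = 0.96218

n=162: λ(B_J) = 1 − λ(A)/2 = cos(kπ/163); k=1 gives ρ_J = 0.99981.
√(1 − cos²(π/163)) = sin(π/163) ≈ 0.019272.
Young: ω* = 2/(1+√(1−ρ_J²)) = 2/(1+0.019272) = 2/1.019272 = 1.96218.
At ω = 1.96218 every |λ(B_ω)| = ω−1, so ρ_SOR = 0.96218.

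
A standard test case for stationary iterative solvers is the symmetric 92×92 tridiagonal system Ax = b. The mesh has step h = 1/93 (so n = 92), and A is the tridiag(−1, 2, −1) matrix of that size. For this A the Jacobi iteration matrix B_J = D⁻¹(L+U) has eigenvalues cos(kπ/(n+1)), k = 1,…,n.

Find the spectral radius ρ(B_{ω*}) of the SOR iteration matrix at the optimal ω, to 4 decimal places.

[ρ_J] n=92: ρ(B_J) = cos(π/(n+1)) = cos(π/93) = 0.9994.
√(1−ρ_J²) = |sin(π/93)| = 0.03377
ω* = 2 / (1 + 0.03377) = 2 / 1.03377 ≈ 1.9347.
and ρ(B_{ω*}) = 1.9347 − 1 = 0.9347.

ρ_SOR = 0.9347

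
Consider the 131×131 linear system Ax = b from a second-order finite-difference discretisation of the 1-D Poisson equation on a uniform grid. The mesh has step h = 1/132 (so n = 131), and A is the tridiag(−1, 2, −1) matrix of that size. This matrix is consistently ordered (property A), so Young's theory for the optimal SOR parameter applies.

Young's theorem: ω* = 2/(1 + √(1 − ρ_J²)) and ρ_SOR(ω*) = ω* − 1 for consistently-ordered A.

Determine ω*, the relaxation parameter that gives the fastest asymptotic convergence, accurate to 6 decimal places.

[ρ_J] n=131: ρ(B_J) = cos(π/(n+1)) = cos(π/132) = 0.999717.
√(1−ρ_J²) simplifies to sin(π/132) = 0.0237977.
So ω* = 2/1.0237977 = 1.953511 (Young).
ρ_SOR = ω* − 1 = 1.953511 − 1 = 0.953511.

ω* = 1.953511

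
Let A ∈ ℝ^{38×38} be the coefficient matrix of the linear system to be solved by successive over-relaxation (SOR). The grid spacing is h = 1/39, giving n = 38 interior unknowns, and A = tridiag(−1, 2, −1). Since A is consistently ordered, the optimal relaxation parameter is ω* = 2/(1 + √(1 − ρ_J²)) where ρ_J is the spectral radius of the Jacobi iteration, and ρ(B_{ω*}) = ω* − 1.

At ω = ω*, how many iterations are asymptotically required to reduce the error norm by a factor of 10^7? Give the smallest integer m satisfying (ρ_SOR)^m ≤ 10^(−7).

spectrum of D⁻¹(L+U) = {cos(kπ/39) : 1≤k≤38}; ρ_J = cos(π/39) = 0.9967573.
√(1 − cos²(π/39)) = sin(π/39) ≈ 0.0804666.
[ω*] 2 ÷ (1 + 0.0804666) = 2 ÷ 1.0804666 = 1.8510521.
ρ(B_{ω*}) = ω*−1 = 0.8510521
(0.8510521)^m ≤ 10^{−7}  ⇒  m·ln(0.8510521) ≤ −7·ln10  ⇒  m ≥ 99.937  ⇒  m = 100

m = 100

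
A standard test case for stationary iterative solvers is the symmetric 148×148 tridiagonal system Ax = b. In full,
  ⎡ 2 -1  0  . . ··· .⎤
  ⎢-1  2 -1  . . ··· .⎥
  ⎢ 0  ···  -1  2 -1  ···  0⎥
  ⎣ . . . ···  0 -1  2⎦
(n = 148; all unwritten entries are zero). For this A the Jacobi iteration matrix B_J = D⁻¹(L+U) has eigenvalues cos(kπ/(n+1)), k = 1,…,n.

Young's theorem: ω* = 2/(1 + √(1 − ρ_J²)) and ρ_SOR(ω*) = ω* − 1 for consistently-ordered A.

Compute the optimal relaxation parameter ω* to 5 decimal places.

½·tridiag(1,0,1) at n=148: λ_k = cos(kπ/149); max |λ| at k=1 ⇒ ρ_J = cos(π/149) ≈ 0.99978.
√(1 − cos²(π/149)) = sin(π/149) ≈ 0.021083.
Then 2/(1+√(1−ρ_J²)) = 2/(1+0.021083); ω* = 2/1.021083 = 1.95870.
ρ_SOR = ω* − 1 ≈ 0.95870.

ω* = 1.95870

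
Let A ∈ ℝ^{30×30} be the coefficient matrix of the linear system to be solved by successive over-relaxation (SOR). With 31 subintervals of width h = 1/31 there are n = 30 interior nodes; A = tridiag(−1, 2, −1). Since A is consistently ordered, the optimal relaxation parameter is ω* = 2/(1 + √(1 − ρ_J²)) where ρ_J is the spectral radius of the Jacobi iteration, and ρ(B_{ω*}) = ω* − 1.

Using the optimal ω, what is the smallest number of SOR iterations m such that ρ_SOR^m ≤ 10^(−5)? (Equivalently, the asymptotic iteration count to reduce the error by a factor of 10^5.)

m = 57

n=30: λ(B_J) = 1 − λ(A)/2 = cos(kπ/31); k=1 gives ρ_J = 0.9948693.
√(1 − cos²(π/31)) = sin(π/31) ≈ 0.1011683.
ω* = 2/(1+0.1011683) = 1.8162528
Hence ρ(B_{ω*}) = 1.8162528 − 1 = 0.8162528.
m ≥ 5·ln10 / (−ln 0.8162528) = 56.705; smallest integer m = 57.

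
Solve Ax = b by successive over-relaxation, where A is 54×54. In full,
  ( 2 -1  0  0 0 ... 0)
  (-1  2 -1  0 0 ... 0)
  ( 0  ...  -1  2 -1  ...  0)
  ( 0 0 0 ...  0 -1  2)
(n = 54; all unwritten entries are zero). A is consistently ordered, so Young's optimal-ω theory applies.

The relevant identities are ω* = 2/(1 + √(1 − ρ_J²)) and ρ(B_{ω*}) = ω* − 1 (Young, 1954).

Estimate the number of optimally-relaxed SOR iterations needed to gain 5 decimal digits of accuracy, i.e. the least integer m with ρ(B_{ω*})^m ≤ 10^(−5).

m = 101

ρ_J = max_k |cos(kπ/55)| = cos(π/55) = 0.9983691
root = sin(π/55) = 0.0570888  (since 1−cos² = sin²).
ω* = 2/(1+0.0570888) = 1.8919886
Hence ρ(B_{ω*}) = 1.8919886 − 1 = 0.8919886.
5·ln10 = 11.5129; −ln(0.8919886) = 0.114302; m = ⌈11.5129/0.114302⌉ = ⌈100.724⌉ = 101.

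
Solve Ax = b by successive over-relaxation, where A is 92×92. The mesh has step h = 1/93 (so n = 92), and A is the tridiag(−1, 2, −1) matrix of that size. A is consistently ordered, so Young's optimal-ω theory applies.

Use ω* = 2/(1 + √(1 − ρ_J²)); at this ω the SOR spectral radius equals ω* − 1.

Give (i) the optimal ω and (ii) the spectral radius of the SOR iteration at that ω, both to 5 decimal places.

spectrum of D⁻¹(L+U) = {cos(kπ/93) : 1≤k≤92}; ρ_J = cos(π/93) = 0.99943.
√(1 − cos²(π/93)) = sin(π/93) ≈ 0.033774.
ω* = 2 / (1 + 0.033774) = 2 / 1.033774 ≈ 1.93466.
Hence ρ(B_{ω*}) = 1.93466 − 1 = 0.93466.

ω* = 1.93466, ρ_SOR = 0.93466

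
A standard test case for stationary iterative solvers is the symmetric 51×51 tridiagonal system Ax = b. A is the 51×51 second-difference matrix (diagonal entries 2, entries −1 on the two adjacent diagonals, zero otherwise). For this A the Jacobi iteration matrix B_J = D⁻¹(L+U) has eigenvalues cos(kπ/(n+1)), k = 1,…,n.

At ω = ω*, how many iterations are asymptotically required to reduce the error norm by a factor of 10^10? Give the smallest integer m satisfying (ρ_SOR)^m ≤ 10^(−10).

½·tridiag(1,0,1) at n=51: λ_k = cos(kπ/52); max |λ| at k=1 ⇒ ρ_J = cos(π/52) ≈ 0.9981756.
√(1 − cos²(π/52)) = sin(π/52) ≈ 0.0603785.
Young: ω* = 2/(1+√(1−ρ_J²)) = 2/(1+0.0603785) = 2/1.0603785 = 1.8861190.
ρ_SOR = ω* − 1 ≈ 0.8861190.
Need (0.8861190)^m ≤ 10^(−10): m ≥ 10·ln10/|ln 0.8861190| = 23.0259/0.120904 = 190.448 ⇒ m = 191.

m = 191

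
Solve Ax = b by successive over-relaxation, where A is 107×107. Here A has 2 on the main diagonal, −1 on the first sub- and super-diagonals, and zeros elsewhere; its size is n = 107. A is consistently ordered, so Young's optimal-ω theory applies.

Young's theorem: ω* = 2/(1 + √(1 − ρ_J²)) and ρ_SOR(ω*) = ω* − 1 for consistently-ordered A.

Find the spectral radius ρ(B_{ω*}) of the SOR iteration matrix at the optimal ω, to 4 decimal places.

ρ_SOR = 0.9435

With n=107, ρ(Jacobi) = cos(π/108) = 0.9996.
1 − cos²(π/108) = sin²(π/108) ⇒ √(1−ρ_J²) = sin(π/108) = 0.02908.
[ω*] 2 ÷ (1 + 0.02908) = 2 ÷ 1.02908 = 1.9435.
[ρ_SOR] ω* − 1 = 0.9435.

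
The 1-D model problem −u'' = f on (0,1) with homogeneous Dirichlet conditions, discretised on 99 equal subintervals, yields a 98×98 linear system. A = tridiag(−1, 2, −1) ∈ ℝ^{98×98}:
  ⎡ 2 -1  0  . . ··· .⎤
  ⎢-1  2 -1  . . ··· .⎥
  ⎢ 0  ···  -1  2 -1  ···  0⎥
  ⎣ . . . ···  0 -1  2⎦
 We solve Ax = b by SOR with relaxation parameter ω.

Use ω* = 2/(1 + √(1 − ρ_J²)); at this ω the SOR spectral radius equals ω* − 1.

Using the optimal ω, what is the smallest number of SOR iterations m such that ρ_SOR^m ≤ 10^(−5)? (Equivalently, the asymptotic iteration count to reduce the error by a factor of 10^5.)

spectrum of D⁻¹(L+U) = {cos(kπ/99) : 1≤k≤98}; ρ_J = cos(π/99) = 0.9994965.
√(1 − cos²(π/99)) = sin(π/99) ≈ 0.0317279.
So ω* = 2/1.0317279 = 1.9384956 (Young).
ρ_SOR = ω* − 1 ≈ 0.9384956.
(0.9384956)^m ≤ 10^{−5}  ⇒  m·ln(0.9384956) ≤ −5·ln10  ⇒  m ≥ 181.371  ⇒  m = 182

m = 182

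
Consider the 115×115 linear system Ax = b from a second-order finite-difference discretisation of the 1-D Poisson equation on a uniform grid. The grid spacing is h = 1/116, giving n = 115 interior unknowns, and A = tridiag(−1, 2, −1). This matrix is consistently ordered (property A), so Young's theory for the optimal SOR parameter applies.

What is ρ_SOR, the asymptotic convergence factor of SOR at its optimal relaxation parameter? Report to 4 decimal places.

ρ_SOR = 0.9473

[ρ_J] n=115: ρ(B_J) = cos(π/(n+1)) = cos(π/116) = 0.9996.
1 − cos²(π/116) = sin²(π/116) ⇒ √(1−ρ_J²) = sin(π/116) = 0.02708.
[ω*] 2 ÷ (1 + 0.02708) = 2 ÷ 1.02708 = 1.9473.
ρ_SOR = ω* − 1 ≈ 0.9473.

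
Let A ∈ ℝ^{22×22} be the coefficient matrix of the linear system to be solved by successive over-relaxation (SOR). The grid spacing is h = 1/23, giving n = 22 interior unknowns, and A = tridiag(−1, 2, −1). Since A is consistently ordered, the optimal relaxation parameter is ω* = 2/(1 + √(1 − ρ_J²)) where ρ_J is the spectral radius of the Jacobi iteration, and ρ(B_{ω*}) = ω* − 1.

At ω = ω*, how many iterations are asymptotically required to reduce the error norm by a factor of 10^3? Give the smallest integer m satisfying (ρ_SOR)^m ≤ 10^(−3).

m = 26

B_J for the 22×22 system has eigenvalues cos(kπ/23); ρ_J = cos(π/23) = 0.9906859.
1 − cos²(π/23) = sin²(π/23) ⇒ √(1−ρ_J²) = sin(π/23) = 0.1361666.
ω* = 2/(1+0.1361666) = 1.7603052
At ω = 1.7603052 every |λ(B_ω)| = ω−1, so ρ_SOR = 0.7603052.
For 3 digits: m = 3·ln10 / (−ln 0.7603052) = 6.90776/0.274035 = 25.208; round up → m = 26.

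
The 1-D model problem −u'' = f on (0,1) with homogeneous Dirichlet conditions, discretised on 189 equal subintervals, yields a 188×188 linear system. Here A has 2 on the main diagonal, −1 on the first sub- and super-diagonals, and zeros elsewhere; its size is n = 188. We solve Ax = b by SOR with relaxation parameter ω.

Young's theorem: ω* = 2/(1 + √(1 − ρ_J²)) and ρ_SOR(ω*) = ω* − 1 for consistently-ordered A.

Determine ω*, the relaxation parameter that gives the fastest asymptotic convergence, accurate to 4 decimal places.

ω* = 1.9673

[ρ_J] n=188: ρ(B_J) = cos(π/(n+1)) = cos(π/189) = 0.9999.
√(1 − cos²(π/189)) = sin(π/189) ≈ 0.01662.
ω* = 2/(1 + 0.01662) = 2/1.01662 = 1.9673.
At ω = 1.9673 every |λ(B_ω)| = ω−1, so ρ_SOR = 0.9673.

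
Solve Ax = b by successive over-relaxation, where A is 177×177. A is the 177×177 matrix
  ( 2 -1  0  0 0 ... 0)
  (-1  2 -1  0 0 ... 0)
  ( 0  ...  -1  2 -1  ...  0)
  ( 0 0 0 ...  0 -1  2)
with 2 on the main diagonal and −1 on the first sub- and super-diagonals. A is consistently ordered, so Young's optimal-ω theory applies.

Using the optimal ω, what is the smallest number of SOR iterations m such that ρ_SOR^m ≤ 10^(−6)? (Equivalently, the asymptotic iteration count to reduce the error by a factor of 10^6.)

m = 392

B_J for the 177×177 system has eigenvalues cos(kπ/178); ρ_J = cos(π/178) = 0.9998443.
√(1−ρ_J²) simplifies to sin(π/178) = 0.0176485.
ω* = 2/(1+0.0176485) = 1.9653151
At ω = 1.9653151 every |λ(B_ω)| = ω−1, so ρ_SOR = 0.9653151.
ρ_SOR^m ≤ 10^(−6) ⇔ m ≥ 6·ln10/(−ln 0.9653151) = 13.8155/0.0353007 = 391.366; m = ⌈391.366⌉ = 392.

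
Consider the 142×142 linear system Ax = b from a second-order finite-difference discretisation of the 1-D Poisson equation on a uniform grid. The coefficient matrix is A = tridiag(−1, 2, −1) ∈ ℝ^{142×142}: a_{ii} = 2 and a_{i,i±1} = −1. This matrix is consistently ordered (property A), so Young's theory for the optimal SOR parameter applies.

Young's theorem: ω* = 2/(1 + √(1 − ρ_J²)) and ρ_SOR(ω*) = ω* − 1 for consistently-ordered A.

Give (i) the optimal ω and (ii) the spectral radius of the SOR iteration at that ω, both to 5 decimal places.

ω* = 1.95701, ρ_SOR = 0.95701

B_J for the 142×142 system has eigenvalues cos(kπ/143); ρ_J = cos(π/143) = 0.99976.
root = sin(π/143) = 0.021967  (since 1−cos² = sin²).
So ω* = 2/1.021967 = 1.95701 (Young).
ρ_SOR = ω* − 1 ≈ 0.95701.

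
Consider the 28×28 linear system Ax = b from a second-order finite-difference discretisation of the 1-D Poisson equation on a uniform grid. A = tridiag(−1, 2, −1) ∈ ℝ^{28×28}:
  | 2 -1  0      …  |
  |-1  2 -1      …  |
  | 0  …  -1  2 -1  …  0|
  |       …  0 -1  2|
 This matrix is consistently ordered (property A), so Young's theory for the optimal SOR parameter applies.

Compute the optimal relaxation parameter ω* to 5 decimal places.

B_J for the 28×28 system has eigenvalues cos(kπ/29); ρ_J = cos(π/29) = 0.99414.
√(1−ρ_J²) simplifies to sin(π/29) = 0.108119.
ω* = 2/(1+0.108119) = 1.80486
ρ_SOR = ω* − 1 = 1.80486 − 1 = 0.80486.

ω* = 1.80486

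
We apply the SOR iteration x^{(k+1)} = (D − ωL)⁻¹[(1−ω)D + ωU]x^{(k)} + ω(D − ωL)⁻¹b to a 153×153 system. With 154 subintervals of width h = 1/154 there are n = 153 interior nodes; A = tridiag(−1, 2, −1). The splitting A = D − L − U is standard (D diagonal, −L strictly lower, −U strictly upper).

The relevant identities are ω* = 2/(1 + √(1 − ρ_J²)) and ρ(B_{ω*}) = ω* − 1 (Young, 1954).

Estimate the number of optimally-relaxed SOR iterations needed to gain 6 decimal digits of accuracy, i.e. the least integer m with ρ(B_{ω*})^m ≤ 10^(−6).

spectrum of D⁻¹(L+U) = {cos(kπ/154) : 1≤k≤153}; ρ_J = cos(π/154) = 0.9997919.
√(1−ρ_J²) = |sin(π/154)| = 0.0203985
ω* = 2/(1 + 0.0203985) = 2/1.0203985 = 1.9600186.
and ρ(B_{ω*}) = 1.9600186 − 1 = 0.9600186.
ρ_SOR^m ≤ 10^(−6) ⇔ m ≥ 6·ln10/(−ln 0.9600186) = 13.8155/0.0408026 = 338.594; m = ⌈338.594⌉ = 339.

m = 339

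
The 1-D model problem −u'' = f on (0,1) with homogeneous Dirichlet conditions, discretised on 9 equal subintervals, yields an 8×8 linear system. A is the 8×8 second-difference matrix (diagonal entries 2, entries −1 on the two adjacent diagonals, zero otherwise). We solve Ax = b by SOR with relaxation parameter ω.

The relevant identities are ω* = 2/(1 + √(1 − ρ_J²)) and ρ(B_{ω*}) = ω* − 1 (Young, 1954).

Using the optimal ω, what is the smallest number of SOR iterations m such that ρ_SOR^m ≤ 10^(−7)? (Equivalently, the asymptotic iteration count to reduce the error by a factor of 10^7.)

½·tridiag(1,0,1) at n=8: λ_k = cos(kπ/9); max |λ| at k=1 ⇒ ρ_J = cos(π/9) ≈ 0.9396926.
√(1−ρ_J²) = |sin(π/9)| = 0.3420201
[ω*] 2 ÷ (1 + 0.3420201) = 2 ÷ 1.3420201 = 1.4902906.
ρ_SOR = ω* − 1 = 1.4902906 − 1 = 0.4902906.
7·ln10 = 16.1181; −ln(0.4902906) = 0.712757; m = ⌈16.1181/0.712757⌉ = ⌈22.614⌉ = 23.

m = 23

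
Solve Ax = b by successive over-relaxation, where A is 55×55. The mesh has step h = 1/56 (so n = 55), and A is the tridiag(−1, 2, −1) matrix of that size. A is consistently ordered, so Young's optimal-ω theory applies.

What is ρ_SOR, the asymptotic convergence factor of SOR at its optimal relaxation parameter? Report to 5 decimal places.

[ρ_J] n=55: ρ(B_J) = cos(π/(n+1)) = cos(π/56) = 0.99843.
root = sin(π/56) = 0.056070  (since 1−cos² = sin²).
ω* = 2/(1+0.056070) = 1.89381
ρ(B_{ω*}) = ω*−1 = 0.89381

ρ_SOR = 0.89381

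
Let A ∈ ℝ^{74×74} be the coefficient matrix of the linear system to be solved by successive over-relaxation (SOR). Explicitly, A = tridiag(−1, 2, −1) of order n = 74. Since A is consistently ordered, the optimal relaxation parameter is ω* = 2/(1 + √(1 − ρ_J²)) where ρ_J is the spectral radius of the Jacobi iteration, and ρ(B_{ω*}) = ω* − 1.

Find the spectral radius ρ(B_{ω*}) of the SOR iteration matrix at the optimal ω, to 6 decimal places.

ρ_SOR = 0.919615

spectrum of D⁻¹(L+U) = {cos(kπ/75) : 1≤k≤74}; ρ_J = cos(π/75) = 0.999123.
root = sin(π/75) = 0.0418757  (since 1−cos² = sin²).
So ω* = 2/1.0418757 = 1.919615 (Young).
ρ_SOR = ω* − 1 ≈ 0.919615.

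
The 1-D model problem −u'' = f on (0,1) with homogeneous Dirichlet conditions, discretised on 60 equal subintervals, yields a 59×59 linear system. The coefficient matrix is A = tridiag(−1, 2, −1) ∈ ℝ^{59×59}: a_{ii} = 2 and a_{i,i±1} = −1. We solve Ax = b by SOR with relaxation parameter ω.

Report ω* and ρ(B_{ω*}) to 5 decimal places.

ω* = 1.90053, ρ_SOR = 0.90053

spectrum of D⁻¹(L+U) = {cos(kπ/60) : 1≤k≤59}; ρ_J = cos(π/60) = 0.99863.
√(1 − cos²(π/60)) = sin(π/60) ≈ 0.052336.
So ω* = 2/1.052336 = 1.90053 (Young).
ρ_SOR = ω* − 1 = 1.90053 − 1 = 0.90053.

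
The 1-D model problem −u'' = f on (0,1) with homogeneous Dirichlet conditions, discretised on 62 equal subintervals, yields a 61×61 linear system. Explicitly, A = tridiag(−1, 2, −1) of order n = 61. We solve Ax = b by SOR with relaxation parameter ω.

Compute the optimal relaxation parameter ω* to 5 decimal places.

ω* = 1.90359

n=61: λ(B_J) = 1 − λ(A)/2 = cos(kπ/62); k=1 gives ρ_J = 0.99872.
root = sin(π/62) = 0.050649  (since 1−cos² = sin²).
ω* = 2 / (1 + 0.050649) = 2 / 1.050649 ≈ 1.90359.
ρ(B_{ω*}) = ω*−1 = 0.90359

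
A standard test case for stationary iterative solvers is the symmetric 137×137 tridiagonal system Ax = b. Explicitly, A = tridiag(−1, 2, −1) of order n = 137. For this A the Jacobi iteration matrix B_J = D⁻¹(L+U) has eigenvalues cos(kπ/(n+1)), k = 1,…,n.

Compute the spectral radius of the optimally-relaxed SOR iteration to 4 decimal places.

ρ_SOR = 0.9555

spectrum of D⁻¹(L+U) = {cos(kπ/138) : 1≤k≤137}; ρ_J = cos(π/138) = 0.9997.
√(1 − cos²(π/138)) = sin(π/138) ≈ 0.02276.
ω* = 2/(1+0.02276) = 1.9555
At ω = 1.9555 every |λ(B_ω)| = ω−1, so ρ_SOR = 0.9555.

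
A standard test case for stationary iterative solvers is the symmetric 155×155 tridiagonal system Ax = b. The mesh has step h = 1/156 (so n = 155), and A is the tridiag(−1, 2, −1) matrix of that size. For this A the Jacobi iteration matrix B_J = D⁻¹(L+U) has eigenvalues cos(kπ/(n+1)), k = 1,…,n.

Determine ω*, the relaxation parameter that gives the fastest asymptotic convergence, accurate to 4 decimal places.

B_J for the 155×155 system has eigenvalues cos(kπ/156); ρ_J = cos(π/156) = 0.9998.
√(1 − cos²(π/156)) = sin(π/156) ≈ 0.02014.
ω* = 2 / (1 + 0.02014) = 2 / 1.02014 ≈ 1.9605.
At ω = 1.9605 every |λ(B_ω)| = ω−1, so ρ_SOR = 0.9605.

ω* = 1.9605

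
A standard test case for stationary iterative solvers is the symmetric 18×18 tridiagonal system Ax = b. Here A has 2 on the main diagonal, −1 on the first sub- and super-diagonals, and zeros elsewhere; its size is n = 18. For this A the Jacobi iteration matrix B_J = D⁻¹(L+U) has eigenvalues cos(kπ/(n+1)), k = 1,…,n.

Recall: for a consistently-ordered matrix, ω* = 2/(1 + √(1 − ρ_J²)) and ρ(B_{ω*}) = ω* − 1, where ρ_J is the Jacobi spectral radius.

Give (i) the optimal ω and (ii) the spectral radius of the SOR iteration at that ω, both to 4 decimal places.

spectrum of D⁻¹(L+U) = {cos(kπ/19) : 1≤k≤18}; ρ_J = cos(π/19) = 0.9864.
1 − cos²(π/19) = sin²(π/19) ⇒ √(1−ρ_J²) = sin(π/19) = 0.16459.
Then 2/(1+√(1−ρ_J²)) = 2/(1+0.16459); ω* = 2/1.16459 = 1.7173.
[ρ_SOR] ω* − 1 = 0.7173.

ω* = 1.7173, ρ_SOR = 0.7173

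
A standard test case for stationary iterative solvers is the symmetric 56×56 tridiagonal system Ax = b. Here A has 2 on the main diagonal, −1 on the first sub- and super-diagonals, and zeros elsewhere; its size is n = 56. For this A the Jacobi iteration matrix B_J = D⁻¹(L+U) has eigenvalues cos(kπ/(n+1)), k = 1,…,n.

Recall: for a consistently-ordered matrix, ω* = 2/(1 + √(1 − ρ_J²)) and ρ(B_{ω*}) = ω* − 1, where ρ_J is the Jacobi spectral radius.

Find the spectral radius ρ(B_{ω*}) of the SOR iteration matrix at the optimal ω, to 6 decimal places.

n=56: λ(B_J) = 1 − λ(A)/2 = cos(kπ/57); k=1 gives ρ_J = 0.998482.
√(1−ρ_J²) = |sin(π/57)| = 0.0550878
Young: ω* = 2/(1+√(1−ρ_J²)) = 2/(1+0.0550878) = 2/1.0550878 = 1.895577.
Hence ρ(B_{ω*}) = 1.895577 − 1 = 0.895577.

ρ_SOR = 0.895577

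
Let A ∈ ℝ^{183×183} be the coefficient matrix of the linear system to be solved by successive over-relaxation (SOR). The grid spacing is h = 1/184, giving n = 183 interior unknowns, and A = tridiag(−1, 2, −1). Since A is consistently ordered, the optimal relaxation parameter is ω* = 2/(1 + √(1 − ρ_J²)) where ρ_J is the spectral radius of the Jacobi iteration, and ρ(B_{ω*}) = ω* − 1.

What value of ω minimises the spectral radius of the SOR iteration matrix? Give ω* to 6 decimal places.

B_J for the 183×183 system has eigenvalues cos(kπ/184); ρ_J = cos(π/184) = 0.999854.
1 − cos²(π/184) = sin²(π/184) ⇒ √(1−ρ_J²) = sin(π/184) = 0.0170730.
So ω* = 2/1.0170730 = 1.966427 (Young).
At ω = 1.966427 every |λ(B_ω)| = ω−1, so ρ_SOR = 0.966427.

ω* = 1.966427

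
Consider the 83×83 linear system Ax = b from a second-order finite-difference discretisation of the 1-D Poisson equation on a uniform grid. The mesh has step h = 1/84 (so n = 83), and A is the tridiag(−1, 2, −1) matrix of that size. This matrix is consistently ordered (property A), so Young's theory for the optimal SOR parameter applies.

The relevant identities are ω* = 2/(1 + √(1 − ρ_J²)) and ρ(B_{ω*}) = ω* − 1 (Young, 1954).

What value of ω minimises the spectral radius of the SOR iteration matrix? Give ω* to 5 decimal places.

ω* = 1.92791

½·tridiag(1,0,1) at n=83: λ_k = cos(kπ/84); max |λ| at k=1 ⇒ ρ_J = cos(π/84) ≈ 0.99930.
root = sin(π/84) = 0.037391  (since 1−cos² = sin²).
So ω* = 2/1.037391 = 1.92791 (Young).
Hence ρ(B_{ω*}) = 1.92791 − 1 = 0.92791.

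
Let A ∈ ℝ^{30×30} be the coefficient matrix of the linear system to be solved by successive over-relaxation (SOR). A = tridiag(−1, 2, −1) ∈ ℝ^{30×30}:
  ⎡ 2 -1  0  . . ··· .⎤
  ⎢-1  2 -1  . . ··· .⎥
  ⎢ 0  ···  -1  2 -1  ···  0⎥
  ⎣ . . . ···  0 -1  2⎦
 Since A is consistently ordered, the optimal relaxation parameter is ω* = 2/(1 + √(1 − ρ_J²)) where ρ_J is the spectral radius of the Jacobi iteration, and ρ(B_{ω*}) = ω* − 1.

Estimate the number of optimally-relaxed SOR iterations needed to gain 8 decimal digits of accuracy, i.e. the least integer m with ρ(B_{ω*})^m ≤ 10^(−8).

ρ_J = max_k |cos(kπ/31)| = cos(π/31) = 0.9948693
√(1−ρ_J²) = |sin(π/31)| = 0.1011683
Young: ω* = 2/(1+√(1−ρ_J²)) = 2/(1+0.1011683) = 2/1.1011683 = 1.8162528.
Hence ρ(B_{ω*}) = 1.8162528 − 1 = 0.8162528.
ρ_SOR^m ≤ 10^(−8) ⇔ m ≥ 8·ln10/(−ln 0.8162528) = 18.4207/0.203031 = 90.729; m = ⌈90.729⌉ = 91.

m = 91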